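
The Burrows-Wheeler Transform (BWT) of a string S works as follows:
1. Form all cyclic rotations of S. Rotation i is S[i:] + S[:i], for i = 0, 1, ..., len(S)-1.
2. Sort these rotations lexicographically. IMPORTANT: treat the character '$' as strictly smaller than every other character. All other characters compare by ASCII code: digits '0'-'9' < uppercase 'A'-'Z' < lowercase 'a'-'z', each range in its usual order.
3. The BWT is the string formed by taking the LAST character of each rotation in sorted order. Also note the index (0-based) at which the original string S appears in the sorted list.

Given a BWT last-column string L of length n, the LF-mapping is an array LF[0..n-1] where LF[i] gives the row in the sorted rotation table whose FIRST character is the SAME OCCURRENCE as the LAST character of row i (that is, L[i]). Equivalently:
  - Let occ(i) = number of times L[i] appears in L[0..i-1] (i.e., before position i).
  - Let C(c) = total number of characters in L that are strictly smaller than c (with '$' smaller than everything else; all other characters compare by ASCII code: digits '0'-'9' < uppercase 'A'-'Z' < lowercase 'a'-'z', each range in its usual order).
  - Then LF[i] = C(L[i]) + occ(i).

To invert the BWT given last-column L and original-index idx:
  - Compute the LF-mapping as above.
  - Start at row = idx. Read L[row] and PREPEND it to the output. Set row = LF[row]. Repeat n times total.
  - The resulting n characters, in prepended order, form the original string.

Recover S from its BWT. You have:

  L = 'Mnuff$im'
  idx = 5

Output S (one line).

LF mapping: 1 6 7 2 3 0 4 5
Walk LF starting at row 5, prepending L[row]:
  step 1: row=5, L[5]='$', prepend. Next row=LF[5]=0
  step 2: row=0, L[0]='M', prepend. Next row=LF[0]=1
  step 3: row=1, L[1]='n', prepend. Next row=LF[1]=6
  step 4: row=6, L[6]='i', prepend. Next row=LF[6]=4
  step 5: row=4, L[4]='f', prepend. Next row=LF[4]=3
  step 6: row=3, L[3]='f', prepend. Next row=LF[3]=2
  step 7: row=2, L[2]='u', prepend. Next row=LF[2]=7
  step 8: row=7, L[7]='m', prepend. Next row=LF[7]=5
Reversed output: muffinM$

Answer: muffinM$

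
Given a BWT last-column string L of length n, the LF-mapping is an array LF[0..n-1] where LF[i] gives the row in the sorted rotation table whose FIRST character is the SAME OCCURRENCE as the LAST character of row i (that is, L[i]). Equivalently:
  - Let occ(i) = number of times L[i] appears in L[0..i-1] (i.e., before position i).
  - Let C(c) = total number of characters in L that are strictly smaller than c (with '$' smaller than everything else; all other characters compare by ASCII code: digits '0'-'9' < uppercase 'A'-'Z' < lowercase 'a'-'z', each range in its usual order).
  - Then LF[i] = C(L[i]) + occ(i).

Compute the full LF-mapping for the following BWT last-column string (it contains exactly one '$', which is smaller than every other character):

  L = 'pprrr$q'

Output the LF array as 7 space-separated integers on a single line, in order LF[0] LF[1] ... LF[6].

Answer: 1 2 4 5 6 0 3

Derivation:
Char counts: '$':1, 'p':2, 'q':1, 'r':3
C (first-col start): C('$')=0, C('p')=1, C('q')=3, C('r')=4
L[0]='p': occ=0, LF[0]=C('p')+0=1+0=1
L[1]='p': occ=1, LF[1]=C('p')+1=1+1=2
L[2]='r': occ=0, LF[2]=C('r')+0=4+0=4
L[3]='r': occ=1, LF[3]=C('r')+1=4+1=5
L[4]='r': occ=2, LF[4]=C('r')+2=4+2=6
L[5]='$': occ=0, LF[5]=C('$')+0=0+0=0
L[6]='q': occ=0, LF[6]=C('q')+0=3+0=3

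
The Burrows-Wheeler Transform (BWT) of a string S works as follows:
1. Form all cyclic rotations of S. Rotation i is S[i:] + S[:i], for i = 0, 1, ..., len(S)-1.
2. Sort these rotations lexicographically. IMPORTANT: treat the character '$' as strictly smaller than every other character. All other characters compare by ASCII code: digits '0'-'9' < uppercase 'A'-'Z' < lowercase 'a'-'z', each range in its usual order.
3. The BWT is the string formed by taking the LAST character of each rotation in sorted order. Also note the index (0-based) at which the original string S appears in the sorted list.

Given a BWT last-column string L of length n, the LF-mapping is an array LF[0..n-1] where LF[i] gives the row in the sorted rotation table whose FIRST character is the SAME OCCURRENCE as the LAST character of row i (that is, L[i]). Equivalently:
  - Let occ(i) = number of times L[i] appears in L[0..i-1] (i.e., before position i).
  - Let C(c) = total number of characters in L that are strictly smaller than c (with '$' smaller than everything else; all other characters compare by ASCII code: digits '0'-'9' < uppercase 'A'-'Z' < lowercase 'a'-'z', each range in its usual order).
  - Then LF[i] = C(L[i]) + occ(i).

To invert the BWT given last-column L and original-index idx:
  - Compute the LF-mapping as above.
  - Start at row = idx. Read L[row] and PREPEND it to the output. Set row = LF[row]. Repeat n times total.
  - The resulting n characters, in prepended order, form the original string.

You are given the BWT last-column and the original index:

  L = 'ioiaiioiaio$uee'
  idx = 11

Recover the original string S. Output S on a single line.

LF mapping: 5 11 6 1 7 8 12 9 2 10 13 0 14 3 4
Walk LF starting at row 11, prepending L[row]:
  step 1: row=11, L[11]='$', prepend. Next row=LF[11]=0
  step 2: row=0, L[0]='i', prepend. Next row=LF[0]=5
  step 3: row=5, L[5]='i', prepend. Next row=LF[5]=8
  step 4: row=8, L[8]='a', prepend. Next row=LF[8]=2
  step 5: row=2, L[2]='i', prepend. Next row=LF[2]=6
  step 6: row=6, L[6]='o', prepend. Next row=LF[6]=12
  step 7: row=12, L[12]='u', prepend. Next row=LF[12]=14
  step 8: row=14, L[14]='e', prepend. Next row=LF[14]=4
  step 9: row=4, L[4]='i', prepend. Next row=LF[4]=7
  step 10: row=7, L[7]='i', prepend. Next row=LF[7]=9
  step 11: row=9, L[9]='i', prepend. Next row=LF[9]=10
  step 12: row=10, L[10]='o', prepend. Next row=LF[10]=13
  step 13: row=13, L[13]='e', prepend. Next row=LF[13]=3
  step 14: row=3, L[3]='a', prepend. Next row=LF[3]=1
  step 15: row=1, L[1]='o', prepend. Next row=LF[1]=11
Reversed output: oaeoiiieuoiaii$

Answer: oaeoiiieuoiaii$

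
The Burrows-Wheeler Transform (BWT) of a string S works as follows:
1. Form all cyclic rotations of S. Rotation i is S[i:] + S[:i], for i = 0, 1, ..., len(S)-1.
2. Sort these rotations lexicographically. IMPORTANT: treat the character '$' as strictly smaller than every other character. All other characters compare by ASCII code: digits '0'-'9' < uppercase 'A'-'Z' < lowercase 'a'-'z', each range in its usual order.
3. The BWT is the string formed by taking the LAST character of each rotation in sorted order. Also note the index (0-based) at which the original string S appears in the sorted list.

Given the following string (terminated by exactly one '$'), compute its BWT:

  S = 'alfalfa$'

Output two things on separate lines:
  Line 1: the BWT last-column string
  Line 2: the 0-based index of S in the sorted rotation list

Answer: aff$llaa
3

Derivation:
All 8 rotations (rotation i = S[i:]+S[:i]):
  rot[0] = alfalfa$
  rot[1] = lfalfa$a
  rot[2] = falfa$al
  rot[3] = alfa$alf
  rot[4] = lfa$alfa
  rot[5] = fa$alfal
  rot[6] = a$alfalf
  rot[7] = $alfalfa
Sorted (with $ < everything):
  sorted[0] = $alfalfa  (last char: 'a')
  sorted[1] = a$alfalf  (last char: 'f')
  sorted[2] = alfa$alf  (last char: 'f')
  sorted[3] = alfalfa$  (last char: '$')
  sorted[4] = fa$alfal  (last char: 'l')
  sorted[5] = falfa$al  (last char: 'l')
  sorted[6] = lfa$alfa  (last char: 'a')
  sorted[7] = lfalfa$a  (last char: 'a')
Last column: aff$llaa
Original string S is at sorted index 3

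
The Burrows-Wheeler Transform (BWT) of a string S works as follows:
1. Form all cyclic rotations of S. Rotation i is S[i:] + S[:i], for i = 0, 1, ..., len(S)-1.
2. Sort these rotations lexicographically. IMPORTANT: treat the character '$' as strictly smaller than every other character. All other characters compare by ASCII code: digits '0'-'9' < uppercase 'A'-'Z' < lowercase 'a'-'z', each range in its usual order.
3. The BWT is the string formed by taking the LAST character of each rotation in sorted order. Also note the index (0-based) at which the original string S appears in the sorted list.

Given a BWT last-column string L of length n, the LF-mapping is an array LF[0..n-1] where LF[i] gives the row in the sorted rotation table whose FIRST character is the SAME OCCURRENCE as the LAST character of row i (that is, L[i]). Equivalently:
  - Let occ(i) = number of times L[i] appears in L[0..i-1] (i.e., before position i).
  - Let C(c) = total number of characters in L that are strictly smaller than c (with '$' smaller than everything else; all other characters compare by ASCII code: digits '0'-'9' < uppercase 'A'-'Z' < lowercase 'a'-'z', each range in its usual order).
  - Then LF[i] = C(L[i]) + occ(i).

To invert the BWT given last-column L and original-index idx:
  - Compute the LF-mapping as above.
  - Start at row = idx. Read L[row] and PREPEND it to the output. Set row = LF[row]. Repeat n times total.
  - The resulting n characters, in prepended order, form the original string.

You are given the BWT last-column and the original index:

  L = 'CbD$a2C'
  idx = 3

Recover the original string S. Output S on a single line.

Answer: Cb2aDC$

Derivation:
LF mapping: 2 6 4 0 5 1 3
Walk LF starting at row 3, prepending L[row]:
  step 1: row=3, L[3]='$', prepend. Next row=LF[3]=0
  step 2: row=0, L[0]='C', prepend. Next row=LF[0]=2
  step 3: row=2, L[2]='D', prepend. Next row=LF[2]=4
  step 4: row=4, L[4]='a', prepend. Next row=LF[4]=5
  step 5: row=5, L[5]='2', prepend. Next row=LF[5]=1
  step 6: row=1, L[1]='b', prepend. Next row=LF[1]=6
  step 7: row=6, L[6]='C', prepend. Next row=LF[6]=3
Reversed output: Cb2aDC$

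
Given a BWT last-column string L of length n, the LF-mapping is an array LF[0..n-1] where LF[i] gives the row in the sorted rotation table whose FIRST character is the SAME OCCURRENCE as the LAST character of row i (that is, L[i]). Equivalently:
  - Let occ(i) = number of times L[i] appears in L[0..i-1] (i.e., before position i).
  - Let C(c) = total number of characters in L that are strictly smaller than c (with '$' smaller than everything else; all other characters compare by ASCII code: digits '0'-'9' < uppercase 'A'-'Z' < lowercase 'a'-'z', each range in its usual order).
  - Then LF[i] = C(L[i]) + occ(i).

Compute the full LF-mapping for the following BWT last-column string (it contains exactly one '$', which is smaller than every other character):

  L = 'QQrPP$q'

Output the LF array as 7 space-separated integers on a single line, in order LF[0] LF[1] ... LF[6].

Answer: 3 4 6 1 2 0 5

Derivation:
Char counts: '$':1, 'P':2, 'Q':2, 'q':1, 'r':1
C (first-col start): C('$')=0, C('P')=1, C('Q')=3, C('q')=5, C('r')=6
L[0]='Q': occ=0, LF[0]=C('Q')+0=3+0=3
L[1]='Q': occ=1, LF[1]=C('Q')+1=3+1=4
L[2]='r': occ=0, LF[2]=C('r')+0=6+0=6
L[3]='P': occ=0, LF[3]=C('P')+0=1+0=1
L[4]='P': occ=1, LF[4]=C('P')+1=1+1=2
L[5]='$': occ=0, LF[5]=C('$')+0=0+0=0
L[6]='q': occ=0, LF[6]=C('q')+0=5+0=5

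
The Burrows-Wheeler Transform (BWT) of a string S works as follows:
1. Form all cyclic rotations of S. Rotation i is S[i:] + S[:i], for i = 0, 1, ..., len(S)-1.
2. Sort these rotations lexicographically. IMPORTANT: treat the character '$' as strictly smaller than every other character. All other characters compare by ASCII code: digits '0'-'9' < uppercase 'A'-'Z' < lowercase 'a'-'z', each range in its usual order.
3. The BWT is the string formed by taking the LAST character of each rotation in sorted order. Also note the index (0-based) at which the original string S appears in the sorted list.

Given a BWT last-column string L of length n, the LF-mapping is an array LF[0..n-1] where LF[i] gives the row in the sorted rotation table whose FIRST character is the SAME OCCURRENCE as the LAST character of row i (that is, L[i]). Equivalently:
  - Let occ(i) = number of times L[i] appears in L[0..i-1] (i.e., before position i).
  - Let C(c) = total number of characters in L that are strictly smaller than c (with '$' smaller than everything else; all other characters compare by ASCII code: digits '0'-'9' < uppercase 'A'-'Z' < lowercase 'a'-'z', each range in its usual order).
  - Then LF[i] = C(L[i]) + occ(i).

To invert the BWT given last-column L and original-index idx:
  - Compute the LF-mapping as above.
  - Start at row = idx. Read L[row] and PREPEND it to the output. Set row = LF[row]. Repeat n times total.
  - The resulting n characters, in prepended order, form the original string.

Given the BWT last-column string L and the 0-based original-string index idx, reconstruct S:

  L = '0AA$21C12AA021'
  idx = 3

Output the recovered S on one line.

Answer: 11C2122AA0AA0$

Derivation:
LF mapping: 1 9 10 0 6 3 13 4 7 11 12 2 8 5
Walk LF starting at row 3, prepending L[row]:
  step 1: row=3, L[3]='$', prepend. Next row=LF[3]=0
  step 2: row=0, L[0]='0', prepend. Next row=LF[0]=1
  step 3: row=1, L[1]='A', prepend. Next row=LF[1]=9
  step 4: row=9, L[9]='A', prepend. Next row=LF[9]=11
  step 5: row=11, L[11]='0', prepend. Next row=LF[11]=2
  step 6: row=2, L[2]='A', prepend. Next row=LF[2]=10
  step 7: row=10, L[10]='A', prepend. Next row=LF[10]=12
  step 8: row=12, L[12]='2', prepend. Next row=LF[12]=8
  step 9: row=8, L[8]='2', prepend. Next row=LF[8]=7
  step 10: row=7, L[7]='1', prepend. Next row=LF[7]=4
  step 11: row=4, L[4]='2', prepend. Next row=LF[4]=6
  step 12: row=6, L[6]='C', prepend. Next row=LF[6]=13
  step 13: row=13, L[13]='1', prepend. Next row=LF[13]=5
  step 14: row=5, L[5]='1', prepend. Next row=LF[5]=3
Reversed output: 11C2122AA0AA0$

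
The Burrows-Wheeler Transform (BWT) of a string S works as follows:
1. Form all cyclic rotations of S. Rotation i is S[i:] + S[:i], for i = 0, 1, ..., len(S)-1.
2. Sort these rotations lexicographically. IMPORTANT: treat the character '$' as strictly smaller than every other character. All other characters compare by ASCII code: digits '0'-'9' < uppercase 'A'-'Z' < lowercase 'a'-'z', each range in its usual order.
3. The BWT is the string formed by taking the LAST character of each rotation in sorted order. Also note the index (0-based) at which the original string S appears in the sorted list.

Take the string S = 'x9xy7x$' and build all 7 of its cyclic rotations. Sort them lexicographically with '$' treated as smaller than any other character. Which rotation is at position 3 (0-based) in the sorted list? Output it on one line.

All 7 rotations (rotation i = S[i:]+S[:i]):
  rot[0] = x9xy7x$
  rot[1] = 9xy7x$x
  rot[2] = xy7x$x9
  rot[3] = y7x$x9x
  rot[4] = 7x$x9xy
  rot[5] = x$x9xy7
  rot[6] = $x9xy7x
Sorted (with $ < everything):
  sorted[0] = $x9xy7x
  sorted[1] = 7x$x9xy
  sorted[2] = 9xy7x$x
  sorted[3] = x$x9xy7
  sorted[4] = x9xy7x$
  sorted[5] = xy7x$x9
  sorted[6] = y7x$x9x
sorted[3] = x$x9xy7

Answer: x$x9xy7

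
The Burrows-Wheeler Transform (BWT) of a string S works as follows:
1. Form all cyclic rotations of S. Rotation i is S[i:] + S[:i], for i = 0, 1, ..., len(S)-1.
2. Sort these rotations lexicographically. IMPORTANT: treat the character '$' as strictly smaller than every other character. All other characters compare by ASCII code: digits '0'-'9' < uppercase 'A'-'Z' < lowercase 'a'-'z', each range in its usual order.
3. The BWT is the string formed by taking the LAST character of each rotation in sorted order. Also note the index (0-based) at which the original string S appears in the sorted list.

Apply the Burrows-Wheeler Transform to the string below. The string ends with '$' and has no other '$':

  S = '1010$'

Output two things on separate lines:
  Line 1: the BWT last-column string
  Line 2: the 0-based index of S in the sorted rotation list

Answer: 0110$
4

Derivation:
All 5 rotations (rotation i = S[i:]+S[:i]):
  rot[0] = 1010$
  rot[1] = 010$1
  rot[2] = 10$10
  rot[3] = 0$101
  rot[4] = $1010
Sorted (with $ < everything):
  sorted[0] = $1010  (last char: '0')
  sorted[1] = 0$101  (last char: '1')
  sorted[2] = 010$1  (last char: '1')
  sorted[3] = 10$10  (last char: '0')
  sorted[4] = 1010$  (last char: '$')
Last column: 0110$
Original string S is at sorted index 4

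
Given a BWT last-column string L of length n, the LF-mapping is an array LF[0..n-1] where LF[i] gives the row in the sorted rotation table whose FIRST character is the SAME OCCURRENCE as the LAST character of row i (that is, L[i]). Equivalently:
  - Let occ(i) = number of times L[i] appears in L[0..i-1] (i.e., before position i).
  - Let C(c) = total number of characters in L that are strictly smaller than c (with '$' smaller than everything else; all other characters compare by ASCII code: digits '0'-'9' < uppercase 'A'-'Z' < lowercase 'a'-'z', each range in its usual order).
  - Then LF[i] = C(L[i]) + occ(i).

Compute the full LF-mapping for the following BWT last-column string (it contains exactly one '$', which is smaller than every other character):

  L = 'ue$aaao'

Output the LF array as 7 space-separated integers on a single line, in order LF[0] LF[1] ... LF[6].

Char counts: '$':1, 'a':3, 'e':1, 'o':1, 'u':1
C (first-col start): C('$')=0, C('a')=1, C('e')=4, C('o')=5, C('u')=6
L[0]='u': occ=0, LF[0]=C('u')+0=6+0=6
L[1]='e': occ=0, LF[1]=C('e')+0=4+0=4
L[2]='$': occ=0, LF[2]=C('$')+0=0+0=0
L[3]='a': occ=0, LF[3]=C('a')+0=1+0=1
L[4]='a': occ=1, LF[4]=C('a')+1=1+1=2
L[5]='a': occ=2, LF[5]=C('a')+2=1+2=3
L[6]='o': occ=0, LF[6]=C('o')+0=5+0=5

Answer: 6 4 0 1 2 3 5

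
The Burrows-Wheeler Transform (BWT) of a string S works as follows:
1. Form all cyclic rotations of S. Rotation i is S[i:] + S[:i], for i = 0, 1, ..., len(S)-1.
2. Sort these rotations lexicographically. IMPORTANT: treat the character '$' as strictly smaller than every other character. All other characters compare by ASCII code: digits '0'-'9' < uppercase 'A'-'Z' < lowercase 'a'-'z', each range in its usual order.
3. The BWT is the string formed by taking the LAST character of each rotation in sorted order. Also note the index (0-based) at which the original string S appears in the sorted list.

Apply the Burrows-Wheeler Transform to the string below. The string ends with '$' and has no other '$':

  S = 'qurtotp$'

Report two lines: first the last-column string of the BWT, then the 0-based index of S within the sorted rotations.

All 8 rotations (rotation i = S[i:]+S[:i]):
  rot[0] = qurtotp$
  rot[1] = urtotp$q
  rot[2] = rtotp$qu
  rot[3] = totp$qur
  rot[4] = otp$qurt
  rot[5] = tp$qurto
  rot[6] = p$qurtot
  rot[7] = $qurtotp
Sorted (with $ < everything):
  sorted[0] = $qurtotp  (last char: 'p')
  sorted[1] = otp$qurt  (last char: 't')
  sorted[2] = p$qurtot  (last char: 't')
  sorted[3] = qurtotp$  (last char: '$')
  sorted[4] = rtotp$qu  (last char: 'u')
  sorted[5] = totp$qur  (last char: 'r')
  sorted[6] = tp$qurto  (last char: 'o')
  sorted[7] = urtotp$q  (last char: 'q')
Last column: ptt$uroq
Original string S is at sorted index 3

Answer: ptt$uroq
3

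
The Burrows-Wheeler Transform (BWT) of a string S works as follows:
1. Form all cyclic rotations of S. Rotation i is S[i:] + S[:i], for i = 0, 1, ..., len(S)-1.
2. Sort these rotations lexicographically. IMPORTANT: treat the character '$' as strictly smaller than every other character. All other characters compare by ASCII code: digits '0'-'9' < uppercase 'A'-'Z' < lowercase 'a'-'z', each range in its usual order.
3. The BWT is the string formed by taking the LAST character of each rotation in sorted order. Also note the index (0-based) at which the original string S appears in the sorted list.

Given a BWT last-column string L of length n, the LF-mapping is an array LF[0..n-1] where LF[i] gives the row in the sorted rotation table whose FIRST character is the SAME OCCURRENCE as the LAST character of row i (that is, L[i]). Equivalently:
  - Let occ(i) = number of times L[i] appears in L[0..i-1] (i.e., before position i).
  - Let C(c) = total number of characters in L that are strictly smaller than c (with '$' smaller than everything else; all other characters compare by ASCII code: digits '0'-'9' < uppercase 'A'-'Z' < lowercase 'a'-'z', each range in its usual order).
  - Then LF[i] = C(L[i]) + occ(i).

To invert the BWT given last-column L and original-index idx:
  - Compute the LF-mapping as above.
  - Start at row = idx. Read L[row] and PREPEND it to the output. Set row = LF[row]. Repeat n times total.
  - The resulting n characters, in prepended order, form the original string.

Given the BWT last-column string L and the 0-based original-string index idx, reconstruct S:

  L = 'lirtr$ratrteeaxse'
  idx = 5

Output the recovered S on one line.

Answer: extraterrestrial$

Derivation:
LF mapping: 7 6 8 13 9 0 10 1 14 11 15 3 4 2 16 12 5
Walk LF starting at row 5, prepending L[row]:
  step 1: row=5, L[5]='$', prepend. Next row=LF[5]=0
  step 2: row=0, L[0]='l', prepend. Next row=LF[0]=7
  step 3: row=7, L[7]='a', prepend. Next row=LF[7]=1
  step 4: row=1, L[1]='i', prepend. Next row=LF[1]=6
  step 5: row=6, L[6]='r', prepend. Next row=LF[6]=10
  step 6: row=10, L[10]='t', prepend. Next row=LF[10]=15
  step 7: row=15, L[15]='s', prepend. Next row=LF[15]=12
  step 8: row=12, L[12]='e', prepend. Next row=LF[12]=4
  step 9: row=4, L[4]='r', prepend. Next row=LF[4]=9
  step 10: row=9, L[9]='r', prepend. Next row=LF[9]=11
  step 11: row=11, L[11]='e', prepend. Next row=LF[11]=3
  step 12: row=3, L[3]='t', prepend. Next row=LF[3]=13
  step 13: row=13, L[13]='a', prepend. Next row=LF[13]=2
  step 14: row=2, L[2]='r', prepend. Next row=LF[2]=8
  step 15: row=8, L[8]='t', prepend. Next row=LF[8]=14
  step 16: row=14, L[14]='x', prepend. Next row=LF[14]=16
  step 17: row=16, L[16]='e', prepend. Next row=LF[16]=5
Reversed output: extraterrestrial$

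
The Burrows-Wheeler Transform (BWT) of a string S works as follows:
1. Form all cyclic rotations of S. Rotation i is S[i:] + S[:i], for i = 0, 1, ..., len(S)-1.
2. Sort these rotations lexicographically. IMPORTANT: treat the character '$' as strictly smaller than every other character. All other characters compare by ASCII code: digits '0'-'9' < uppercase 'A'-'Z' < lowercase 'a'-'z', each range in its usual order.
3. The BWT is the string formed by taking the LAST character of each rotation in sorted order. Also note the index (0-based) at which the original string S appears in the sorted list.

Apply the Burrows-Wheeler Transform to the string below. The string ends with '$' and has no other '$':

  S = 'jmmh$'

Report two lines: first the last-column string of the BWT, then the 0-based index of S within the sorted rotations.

All 5 rotations (rotation i = S[i:]+S[:i]):
  rot[0] = jmmh$
  rot[1] = mmh$j
  rot[2] = mh$jm
  rot[3] = h$jmm
  rot[4] = $jmmh
Sorted (with $ < everything):
  sorted[0] = $jmmh  (last char: 'h')
  sorted[1] = h$jmm  (last char: 'm')
  sorted[2] = jmmh$  (last char: '$')
  sorted[3] = mh$jm  (last char: 'm')
  sorted[4] = mmh$j  (last char: 'j')
Last column: hm$mj
Original string S is at sorted index 2

Answer: hm$mj
2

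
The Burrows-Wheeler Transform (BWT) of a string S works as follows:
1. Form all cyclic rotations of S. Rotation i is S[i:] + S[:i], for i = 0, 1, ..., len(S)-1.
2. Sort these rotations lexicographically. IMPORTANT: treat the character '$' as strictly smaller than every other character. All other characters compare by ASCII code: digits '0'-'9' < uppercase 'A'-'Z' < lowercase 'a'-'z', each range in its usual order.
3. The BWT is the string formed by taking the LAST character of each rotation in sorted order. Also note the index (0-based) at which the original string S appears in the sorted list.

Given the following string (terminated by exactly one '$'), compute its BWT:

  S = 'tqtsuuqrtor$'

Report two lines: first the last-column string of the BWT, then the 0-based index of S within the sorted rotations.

All 12 rotations (rotation i = S[i:]+S[:i]):
  rot[0] = tqtsuuqrtor$
  rot[1] = qtsuuqrtor$t
  rot[2] = tsuuqrtor$tq
  rot[3] = suuqrtor$tqt
  rot[4] = uuqrtor$tqts
  rot[5] = uqrtor$tqtsu
  rot[6] = qrtor$tqtsuu
  rot[7] = rtor$tqtsuuq
  rot[8] = tor$tqtsuuqr
  rot[9] = or$tqtsuuqrt
  rot[10] = r$tqtsuuqrto
  rot[11] = $tqtsuuqrtor
Sorted (with $ < everything):
  sorted[0] = $tqtsuuqrtor  (last char: 'r')
  sorted[1] = or$tqtsuuqrt  (last char: 't')
  sorted[2] = qrtor$tqtsuu  (last char: 'u')
  sorted[3] = qtsuuqrtor$t  (last char: 't')
  sorted[4] = r$tqtsuuqrto  (last char: 'o')
  sorted[5] = rtor$tqtsuuq  (last char: 'q')
  sorted[6] = suuqrtor$tqt  (last char: 't')
  sorted[7] = tor$tqtsuuqr  (last char: 'r')
  sorted[8] = tqtsuuqrtor$  (last char: '$')
  sorted[9] = tsuuqrtor$tq  (last char: 'q')
  sorted[10] = uqrtor$tqtsu  (last char: 'u')
  sorted[11] = uuqrtor$tqts  (last char: 's')
Last column: rtutoqtr$qus
Original string S is at sorted index 8

Answer: rtutoqtr$qus
8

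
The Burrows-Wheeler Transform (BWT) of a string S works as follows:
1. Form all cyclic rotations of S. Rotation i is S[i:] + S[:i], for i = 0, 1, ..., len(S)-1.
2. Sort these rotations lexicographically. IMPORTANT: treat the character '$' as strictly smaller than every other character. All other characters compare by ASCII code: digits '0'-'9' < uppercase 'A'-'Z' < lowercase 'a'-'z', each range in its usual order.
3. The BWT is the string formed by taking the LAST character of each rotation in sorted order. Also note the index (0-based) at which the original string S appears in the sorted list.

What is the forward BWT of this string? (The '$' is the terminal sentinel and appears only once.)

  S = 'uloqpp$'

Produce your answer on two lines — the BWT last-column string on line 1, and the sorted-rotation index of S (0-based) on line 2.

All 7 rotations (rotation i = S[i:]+S[:i]):
  rot[0] = uloqpp$
  rot[1] = loqpp$u
  rot[2] = oqpp$ul
  rot[3] = qpp$ulo
  rot[4] = pp$uloq
  rot[5] = p$uloqp
  rot[6] = $uloqpp
Sorted (with $ < everything):
  sorted[0] = $uloqpp  (last char: 'p')
  sorted[1] = loqpp$u  (last char: 'u')
  sorted[2] = oqpp$ul  (last char: 'l')
  sorted[3] = p$uloqp  (last char: 'p')
  sorted[4] = pp$uloq  (last char: 'q')
  sorted[5] = qpp$ulo  (last char: 'o')
  sorted[6] = uloqpp$  (last char: '$')
Last column: pulpqo$
Original string S is at sorted index 6

Answer: pulpqo$
6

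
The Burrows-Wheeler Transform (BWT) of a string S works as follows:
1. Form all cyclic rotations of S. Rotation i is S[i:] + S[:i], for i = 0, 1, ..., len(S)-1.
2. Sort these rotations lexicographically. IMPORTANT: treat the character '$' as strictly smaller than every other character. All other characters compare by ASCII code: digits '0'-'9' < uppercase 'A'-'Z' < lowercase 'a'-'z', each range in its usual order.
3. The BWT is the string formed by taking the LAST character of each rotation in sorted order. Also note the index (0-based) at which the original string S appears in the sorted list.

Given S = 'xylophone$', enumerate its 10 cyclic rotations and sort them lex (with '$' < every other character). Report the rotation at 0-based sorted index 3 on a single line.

All 10 rotations (rotation i = S[i:]+S[:i]):
  rot[0] = xylophone$
  rot[1] = ylophone$x
  rot[2] = lophone$xy
  rot[3] = ophone$xyl
  rot[4] = phone$xylo
  rot[5] = hone$xylop
  rot[6] = one$xyloph
  rot[7] = ne$xylopho
  rot[8] = e$xylophon
  rot[9] = $xylophone
Sorted (with $ < everything):
  sorted[0] = $xylophone
  sorted[1] = e$xylophon
  sorted[2] = hone$xylop
  sorted[3] = lophone$xy
  sorted[4] = ne$xylopho
  sorted[5] = one$xyloph
  sorted[6] = ophone$xyl
  sorted[7] = phone$xylo
  sorted[8] = xylophone$
  sorted[9] = ylophone$x
sorted[3] = lophone$xy

Answer: lophone$xy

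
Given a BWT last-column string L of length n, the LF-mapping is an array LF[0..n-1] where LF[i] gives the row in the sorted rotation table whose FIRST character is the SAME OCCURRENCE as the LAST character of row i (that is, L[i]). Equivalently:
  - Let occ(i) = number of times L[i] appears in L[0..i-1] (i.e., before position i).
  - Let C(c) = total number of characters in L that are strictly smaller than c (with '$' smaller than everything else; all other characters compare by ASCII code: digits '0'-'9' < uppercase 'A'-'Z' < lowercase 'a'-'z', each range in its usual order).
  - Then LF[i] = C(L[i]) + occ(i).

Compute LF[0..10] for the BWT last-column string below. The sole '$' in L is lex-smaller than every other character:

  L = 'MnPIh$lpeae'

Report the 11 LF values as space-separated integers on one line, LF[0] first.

Char counts: '$':1, 'I':1, 'M':1, 'P':1, 'a':1, 'e':2, 'h':1, 'l':1, 'n':1, 'p':1
C (first-col start): C('$')=0, C('I')=1, C('M')=2, C('P')=3, C('a')=4, C('e')=5, C('h')=7, C('l')=8, C('n')=9, C('p')=10
L[0]='M': occ=0, LF[0]=C('M')+0=2+0=2
L[1]='n': occ=0, LF[1]=C('n')+0=9+0=9
L[2]='P': occ=0, LF[2]=C('P')+0=3+0=3
L[3]='I': occ=0, LF[3]=C('I')+0=1+0=1
L[4]='h': occ=0, LF[4]=C('h')+0=7+0=7
L[5]='$': occ=0, LF[5]=C('$')+0=0+0=0
L[6]='l': occ=0, LF[6]=C('l')+0=8+0=8
L[7]='p': occ=0, LF[7]=C('p')+0=10+0=10
L[8]='e': occ=0, LF[8]=C('e')+0=5+0=5
L[9]='a': occ=0, LF[9]=C('a')+0=4+0=4
L[10]='e': occ=1, LF[10]=C('e')+1=5+1=6

Answer: 2 9 3 1 7 0 8 10 5 4 6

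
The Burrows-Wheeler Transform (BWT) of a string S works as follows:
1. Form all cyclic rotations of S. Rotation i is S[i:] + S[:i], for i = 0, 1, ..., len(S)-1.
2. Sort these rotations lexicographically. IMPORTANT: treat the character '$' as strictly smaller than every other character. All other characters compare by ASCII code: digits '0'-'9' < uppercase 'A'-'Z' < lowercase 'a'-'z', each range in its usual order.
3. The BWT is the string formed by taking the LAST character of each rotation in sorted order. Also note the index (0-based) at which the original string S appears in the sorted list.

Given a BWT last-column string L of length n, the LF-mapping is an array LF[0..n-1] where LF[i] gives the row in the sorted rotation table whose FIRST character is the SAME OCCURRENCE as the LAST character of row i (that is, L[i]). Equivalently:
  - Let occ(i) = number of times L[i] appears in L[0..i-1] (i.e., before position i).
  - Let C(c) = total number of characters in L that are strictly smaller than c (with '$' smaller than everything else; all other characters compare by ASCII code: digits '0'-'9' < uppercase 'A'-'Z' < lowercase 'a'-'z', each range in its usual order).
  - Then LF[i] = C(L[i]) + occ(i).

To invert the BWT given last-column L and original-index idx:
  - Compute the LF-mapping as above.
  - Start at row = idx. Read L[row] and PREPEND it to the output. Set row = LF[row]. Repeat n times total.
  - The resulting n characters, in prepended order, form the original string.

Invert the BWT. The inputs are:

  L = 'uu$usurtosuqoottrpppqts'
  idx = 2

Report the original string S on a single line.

LF mapping: 18 19 0 20 11 21 9 14 1 12 22 7 2 3 15 16 10 4 5 6 8 17 13
Walk LF starting at row 2, prepending L[row]:
  step 1: row=2, L[2]='$', prepend. Next row=LF[2]=0
  step 2: row=0, L[0]='u', prepend. Next row=LF[0]=18
  step 3: row=18, L[18]='p', prepend. Next row=LF[18]=5
  step 4: row=5, L[5]='u', prepend. Next row=LF[5]=21
  step 5: row=21, L[21]='t', prepend. Next row=LF[21]=17
  step 6: row=17, L[17]='p', prepend. Next row=LF[17]=4
  step 7: row=4, L[4]='s', prepend. Next row=LF[4]=11
  step 8: row=11, L[11]='q', prepend. Next row=LF[11]=7
  step 9: row=7, L[7]='t', prepend. Next row=LF[7]=14
  step 10: row=14, L[14]='t', prepend. Next row=LF[14]=15
  step 11: row=15, L[15]='t', prepend. Next row=LF[15]=16
  step 12: row=16, L[16]='r', prepend. Next row=LF[16]=10
  step 13: row=10, L[10]='u', prepend. Next row=LF[10]=22
  step 14: row=22, L[22]='s', prepend. Next row=LF[22]=13
  step 15: row=13, L[13]='o', prepend. Next row=LF[13]=3
  step 16: row=3, L[3]='u', prepend. Next row=LF[3]=20
  step 17: row=20, L[20]='q', prepend. Next row=LF[20]=8
  step 18: row=8, L[8]='o', prepend. Next row=LF[8]=1
  step 19: row=1, L[1]='u', prepend. Next row=LF[1]=19
  step 20: row=19, L[19]='p', prepend. Next row=LF[19]=6
  step 21: row=6, L[6]='r', prepend. Next row=LF[6]=9
  step 22: row=9, L[9]='s', prepend. Next row=LF[9]=12
  step 23: row=12, L[12]='o', prepend. Next row=LF[12]=2
Reversed output: osrpuoquosurtttqsptupu$

Answer: osrpuoquosurtttqsptupu$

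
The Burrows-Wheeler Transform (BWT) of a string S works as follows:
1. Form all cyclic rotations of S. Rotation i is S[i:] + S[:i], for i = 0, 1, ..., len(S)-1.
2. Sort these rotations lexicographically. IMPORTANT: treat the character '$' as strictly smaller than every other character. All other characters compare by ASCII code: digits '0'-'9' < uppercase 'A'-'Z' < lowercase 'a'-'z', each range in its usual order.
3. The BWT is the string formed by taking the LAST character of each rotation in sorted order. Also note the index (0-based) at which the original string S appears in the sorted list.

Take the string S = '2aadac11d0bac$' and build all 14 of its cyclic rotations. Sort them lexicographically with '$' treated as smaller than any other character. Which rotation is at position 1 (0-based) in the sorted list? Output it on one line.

All 14 rotations (rotation i = S[i:]+S[:i]):
  rot[0] = 2aadac11d0bac$
  rot[1] = aadac11d0bac$2
  rot[2] = adac11d0bac$2a
  rot[3] = dac11d0bac$2aa
  rot[4] = ac11d0bac$2aad
  rot[5] = c11d0bac$2aada
  rot[6] = 11d0bac$2aadac
  rot[7] = 1d0bac$2aadac1
  rot[8] = d0bac$2aadac11
  rot[9] = 0bac$2aadac11d
  rot[10] = bac$2aadac11d0
  rot[11] = ac$2aadac11d0b
  rot[12] = c$2aadac11d0ba
  rot[13] = $2aadac11d0bac
Sorted (with $ < everything):
  sorted[0] = $2aadac11d0bac
  sorted[1] = 0bac$2aadac11d
  sorted[2] = 11d0bac$2aadac
  sorted[3] = 1d0bac$2aadac1
  sorted[4] = 2aadac11d0bac$
  sorted[5] = aadac11d0bac$2
  sorted[6] = ac$2aadac11d0b
  sorted[7] = ac11d0bac$2aad
  sorted[8] = adac11d0bac$2a
  sorted[9] = bac$2aadac11d0
  sorted[10] = c$2aadac11d0ba
  sorted[11] = c11d0bac$2aada
  sorted[12] = d0bac$2aadac11
  sorted[13] = dac11d0bac$2aa
sorted[1] = 0bac$2aadac11d

Answer: 0bac$2aadac11d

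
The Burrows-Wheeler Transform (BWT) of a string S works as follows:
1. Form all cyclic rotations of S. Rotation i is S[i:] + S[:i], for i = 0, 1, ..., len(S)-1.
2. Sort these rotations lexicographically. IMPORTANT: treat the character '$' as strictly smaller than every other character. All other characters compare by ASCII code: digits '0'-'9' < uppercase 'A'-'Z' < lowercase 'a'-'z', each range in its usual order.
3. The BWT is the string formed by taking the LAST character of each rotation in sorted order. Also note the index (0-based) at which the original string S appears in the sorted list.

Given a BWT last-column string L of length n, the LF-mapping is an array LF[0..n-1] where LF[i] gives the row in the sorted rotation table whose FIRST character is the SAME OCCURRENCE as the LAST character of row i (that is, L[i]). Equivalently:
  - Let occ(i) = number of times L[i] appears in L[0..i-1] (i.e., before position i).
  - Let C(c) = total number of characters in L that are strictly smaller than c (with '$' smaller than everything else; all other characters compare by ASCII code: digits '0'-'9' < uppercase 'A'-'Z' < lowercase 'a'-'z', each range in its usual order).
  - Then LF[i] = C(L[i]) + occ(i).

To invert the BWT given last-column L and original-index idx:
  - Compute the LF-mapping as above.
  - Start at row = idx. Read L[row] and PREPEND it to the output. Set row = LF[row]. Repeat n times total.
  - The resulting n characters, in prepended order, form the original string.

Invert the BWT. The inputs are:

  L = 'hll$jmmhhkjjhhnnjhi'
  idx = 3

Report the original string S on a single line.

Answer: hjhkjjjmhnlhinmhlh$

Derivation:
LF mapping: 1 13 14 0 8 15 16 2 3 12 9 10 4 5 17 18 11 6 7
Walk LF starting at row 3, prepending L[row]:
  step 1: row=3, L[3]='$', prepend. Next row=LF[3]=0
  step 2: row=0, L[0]='h', prepend. Next row=LF[0]=1
  step 3: row=1, L[1]='l', prepend. Next row=LF[1]=13
  step 4: row=13, L[13]='h', prepend. Next row=LF[13]=5
  step 5: row=5, L[5]='m', prepend. Next row=LF[5]=15
  step 6: row=15, L[15]='n', prepend. Next row=LF[15]=18
  step 7: row=18, L[18]='i', prepend. Next row=LF[18]=7
  step 8: row=7, L[7]='h', prepend. Next row=LF[7]=2
  step 9: row=2, L[2]='l', prepend. Next row=LF[2]=14
  step 10: row=14, L[14]='n', prepend. Next row=LF[14]=17
  step 11: row=17, L[17]='h', prepend. Next row=LF[17]=6
  step 12: row=6, L[6]='m', prepend. Next row=LF[6]=16
  step 13: row=16, L[16]='j', prepend. Next row=LF[16]=11
  step 14: row=11, L[11]='j', prepend. Next row=LF[11]=10
  step 15: row=10, L[10]='j', prepend. Next row=LF[10]=9
  step 16: row=9, L[9]='k', prepend. Next row=LF[9]=12
  step 17: row=12, L[12]='h', prepend. Next row=LF[12]=4
  step 18: row=4, L[4]='j', prepend. Next row=LF[4]=8
  step 19: row=8, L[8]='h', prepend. Next row=LF[8]=3
Reversed output: hjhkjjjmhnlhinmhlh$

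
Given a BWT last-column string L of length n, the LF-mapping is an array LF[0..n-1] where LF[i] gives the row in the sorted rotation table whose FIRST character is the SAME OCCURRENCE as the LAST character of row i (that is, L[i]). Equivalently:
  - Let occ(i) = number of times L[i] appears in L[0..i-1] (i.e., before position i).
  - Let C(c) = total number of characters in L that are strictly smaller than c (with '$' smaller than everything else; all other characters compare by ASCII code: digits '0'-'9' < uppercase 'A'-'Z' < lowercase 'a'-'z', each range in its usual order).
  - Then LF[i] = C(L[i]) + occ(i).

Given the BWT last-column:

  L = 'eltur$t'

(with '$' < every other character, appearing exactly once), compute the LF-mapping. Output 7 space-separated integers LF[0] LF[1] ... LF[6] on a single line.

Char counts: '$':1, 'e':1, 'l':1, 'r':1, 't':2, 'u':1
C (first-col start): C('$')=0, C('e')=1, C('l')=2, C('r')=3, C('t')=4, C('u')=6
L[0]='e': occ=0, LF[0]=C('e')+0=1+0=1
L[1]='l': occ=0, LF[1]=C('l')+0=2+0=2
L[2]='t': occ=0, LF[2]=C('t')+0=4+0=4
L[3]='u': occ=0, LF[3]=C('u')+0=6+0=6
L[4]='r': occ=0, LF[4]=C('r')+0=3+0=3
L[5]='$': occ=0, LF[5]=C('$')+0=0+0=0
L[6]='t': occ=1, LF[6]=C('t')+1=4+1=5

Answer: 1 2 4 6 3 0 5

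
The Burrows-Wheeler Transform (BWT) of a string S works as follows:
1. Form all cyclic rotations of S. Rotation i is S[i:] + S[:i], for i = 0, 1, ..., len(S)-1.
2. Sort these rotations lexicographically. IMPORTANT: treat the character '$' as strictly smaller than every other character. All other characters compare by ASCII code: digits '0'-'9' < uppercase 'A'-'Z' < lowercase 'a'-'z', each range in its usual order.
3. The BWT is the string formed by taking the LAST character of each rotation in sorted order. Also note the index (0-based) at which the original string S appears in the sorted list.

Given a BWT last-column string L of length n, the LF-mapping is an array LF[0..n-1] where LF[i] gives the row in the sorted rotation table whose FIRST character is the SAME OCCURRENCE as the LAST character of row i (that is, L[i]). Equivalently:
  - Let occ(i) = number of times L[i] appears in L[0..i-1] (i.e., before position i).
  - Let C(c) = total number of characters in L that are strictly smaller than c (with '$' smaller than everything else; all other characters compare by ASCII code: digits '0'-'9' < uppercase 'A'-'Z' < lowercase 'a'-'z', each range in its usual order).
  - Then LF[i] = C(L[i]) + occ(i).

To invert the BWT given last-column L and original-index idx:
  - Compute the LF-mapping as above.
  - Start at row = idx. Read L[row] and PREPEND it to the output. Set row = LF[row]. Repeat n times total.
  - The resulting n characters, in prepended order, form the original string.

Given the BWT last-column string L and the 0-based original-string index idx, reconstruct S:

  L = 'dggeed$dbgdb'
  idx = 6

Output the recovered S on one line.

Answer: dgbggbedded$

Derivation:
LF mapping: 3 9 10 7 8 4 0 5 1 11 6 2
Walk LF starting at row 6, prepending L[row]:
  step 1: row=6, L[6]='$', prepend. Next row=LF[6]=0
  step 2: row=0, L[0]='d', prepend. Next row=LF[0]=3
  step 3: row=3, L[3]='e', prepend. Next row=LF[3]=7
  step 4: row=7, L[7]='d', prepend. Next row=LF[7]=5
  step 5: row=5, L[5]='d', prepend. Next row=LF[5]=4
  step 6: row=4, L[4]='e', prepend. Next row=LF[4]=8
  step 7: row=8, L[8]='b', prepend. Next row=LF[8]=1
  step 8: row=1, L[1]='g', prepend. Next row=LF[1]=9
  step 9: row=9, L[9]='g', prepend. Next row=LF[9]=11
  step 10: row=11, L[11]='b', prepend. Next row=LF[11]=2
  step 11: row=2, L[2]='g', prepend. Next row=LF[2]=10
  step 12: row=10, L[10]='d', prepend. Next row=LF[10]=6
Reversed output: dgbggbedded$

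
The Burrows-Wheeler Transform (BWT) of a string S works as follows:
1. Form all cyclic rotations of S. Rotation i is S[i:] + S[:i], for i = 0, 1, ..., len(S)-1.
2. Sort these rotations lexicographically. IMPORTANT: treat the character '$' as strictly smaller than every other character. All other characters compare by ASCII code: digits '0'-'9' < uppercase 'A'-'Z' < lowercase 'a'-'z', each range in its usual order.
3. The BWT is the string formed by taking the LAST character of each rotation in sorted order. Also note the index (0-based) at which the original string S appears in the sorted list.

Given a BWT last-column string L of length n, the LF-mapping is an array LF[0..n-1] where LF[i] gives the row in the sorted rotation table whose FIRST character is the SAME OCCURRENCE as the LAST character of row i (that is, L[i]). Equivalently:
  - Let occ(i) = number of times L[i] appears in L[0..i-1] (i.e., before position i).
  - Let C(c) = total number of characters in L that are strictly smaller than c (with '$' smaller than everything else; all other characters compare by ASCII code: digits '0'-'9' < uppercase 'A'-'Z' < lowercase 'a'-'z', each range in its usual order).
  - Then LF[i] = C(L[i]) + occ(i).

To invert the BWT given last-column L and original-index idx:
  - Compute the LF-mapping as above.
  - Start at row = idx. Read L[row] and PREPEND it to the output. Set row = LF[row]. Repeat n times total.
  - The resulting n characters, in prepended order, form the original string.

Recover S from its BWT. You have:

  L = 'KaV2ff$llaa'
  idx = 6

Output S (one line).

LF mapping: 2 4 3 1 7 8 0 9 10 5 6
Walk LF starting at row 6, prepending L[row]:
  step 1: row=6, L[6]='$', prepend. Next row=LF[6]=0
  step 2: row=0, L[0]='K', prepend. Next row=LF[0]=2
  step 3: row=2, L[2]='V', prepend. Next row=LF[2]=3
  step 4: row=3, L[3]='2', prepend. Next row=LF[3]=1
  step 5: row=1, L[1]='a', prepend. Next row=LF[1]=4
  step 6: row=4, L[4]='f', prepend. Next row=LF[4]=7
  step 7: row=7, L[7]='l', prepend. Next row=LF[7]=9
  step 8: row=9, L[9]='a', prepend. Next row=LF[9]=5
  step 9: row=5, L[5]='f', prepend. Next row=LF[5]=8
  step 10: row=8, L[8]='l', prepend. Next row=LF[8]=10
  step 11: row=10, L[10]='a', prepend. Next row=LF[10]=6
Reversed output: alfalfa2VK$

Answer: alfalfa2VK$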